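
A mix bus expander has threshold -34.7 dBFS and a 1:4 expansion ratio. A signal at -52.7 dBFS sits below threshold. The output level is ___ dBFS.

Undershoot = (-34.7) − (-52.7) = 18 dB.
At 1:4, that expands to 72 dB under threshold.
Output = -34.7 − 72 = -106.7 dBFS.

-106.7 dBFS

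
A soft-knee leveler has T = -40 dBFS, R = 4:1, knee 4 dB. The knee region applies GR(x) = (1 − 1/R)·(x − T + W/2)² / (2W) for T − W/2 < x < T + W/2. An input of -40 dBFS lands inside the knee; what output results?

x − T + W/2 = -40 − (-40) + 2 = 2.
GR = (1 − 1/4) × 2² / 8 = 0.75 × 4 / 8 = 0.375 dB.
Output = -40 − 0.375 = -40.375 dBFS.

-40.375 dBFS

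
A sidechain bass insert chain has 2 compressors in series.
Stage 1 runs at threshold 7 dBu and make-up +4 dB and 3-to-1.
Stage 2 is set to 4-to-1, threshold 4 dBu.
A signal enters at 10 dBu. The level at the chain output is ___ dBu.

Stage 1: 10 dBu is 3 dB over 7 dBu; at 3:1 that becomes 1 dB over, giving 8 dBu; +4 dB make-up → 12 dBu.
Stage 2: 12 dBu is 8 dB over 4 dBu; at 4:1 that becomes 2 dB over, giving 6 dBu.

6 dBu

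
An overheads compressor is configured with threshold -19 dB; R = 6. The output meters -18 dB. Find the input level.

The compressed level sits -18 − (-19) = 1 dB over threshold.
Before 6:1 compression the overshoot was 1 × 6 = 6 dB, so input = -19 + 6 = -13 dB.

-13 dB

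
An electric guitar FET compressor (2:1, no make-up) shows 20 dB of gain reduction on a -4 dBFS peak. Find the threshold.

-44 dBFS

Let T be the threshold. Output overshoot = (input overshoot)/R, so -24 − T = (-4 − T)/2.
2·(-24 − T) = -4 − T → 1·T = -48 − (-4) = -44.
T = -44/1 = -44 dBFS.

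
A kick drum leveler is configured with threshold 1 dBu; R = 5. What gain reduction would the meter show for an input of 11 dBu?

8 dB

The signal is 10 dB above threshold.
After 5:1 compression the overshoot becomes 10/5 = 2 dB.
Gain reduction = 10 − 2 = 8 dB.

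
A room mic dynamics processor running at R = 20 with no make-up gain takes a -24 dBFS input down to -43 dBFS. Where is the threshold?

Gain reduction = -24 − (-43) = 19 dB; output overshoot = GR / (R − 1) = 19 / 19 = 1 dB.
Threshold = output − output overshoot = -43 − 1 = -44 dBFS.

-44 dBFS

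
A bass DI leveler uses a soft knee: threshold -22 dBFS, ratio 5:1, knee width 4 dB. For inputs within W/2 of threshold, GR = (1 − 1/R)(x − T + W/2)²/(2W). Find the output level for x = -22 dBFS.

x − T + W/2 = -22 − (-22) + 2 = 2.
GR = (1 − 1/5) × 2² / 8 = 0.8 × 4 / 8 = 0.4 dB.
Output = -22 − 0.4 = -22.4 dBFS.

-22.4 dBFS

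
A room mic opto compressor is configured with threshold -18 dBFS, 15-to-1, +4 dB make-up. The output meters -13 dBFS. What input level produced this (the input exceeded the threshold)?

-3 dBFS

Remove make-up: -13 − 4 = -17 dBFS.
The compressed level sits -17 − (-18) = 1 dB over threshold.
Undo the ratio: input overshoot = 1 × 15 = 15 dB, giving input = -3 dBFS.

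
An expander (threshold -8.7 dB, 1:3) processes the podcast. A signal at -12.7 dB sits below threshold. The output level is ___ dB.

Undershoot = (-8.7) − (-12.7) = 4 dB.
At 1:3, that expands to 12 dB under threshold.
Output = -8.7 − 12 = -20.7 dB.

-20.7 dB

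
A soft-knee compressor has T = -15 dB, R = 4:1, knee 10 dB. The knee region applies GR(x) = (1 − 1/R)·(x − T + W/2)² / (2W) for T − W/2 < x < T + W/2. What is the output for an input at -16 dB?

x − T + W/2 = -16 − (-15) + 5 = 4.
GR = (1 − 1/4) × 4² / 20 = 0.75 × 16 / 20 = 0.6 dB.
Output = -16 − 0.6 = -16.6 dB.

-16.6 dB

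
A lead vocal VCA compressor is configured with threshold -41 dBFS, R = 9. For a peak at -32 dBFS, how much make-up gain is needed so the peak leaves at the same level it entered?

8 dB

The peak compresses to -41 + 9/9 = -40 dBFS.
To reach -32 dBFS requires -32 − (-40) = 8 dB of make-up.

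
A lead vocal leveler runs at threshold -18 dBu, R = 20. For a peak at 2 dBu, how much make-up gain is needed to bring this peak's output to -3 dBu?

14 dB

Overshoot 20 dB → 20/20 = 1 dB after compression, so the compressed level is -18 + 1 = -17 dBu.
Make-up = target − compressed = -3 − (-17) = 14 dB.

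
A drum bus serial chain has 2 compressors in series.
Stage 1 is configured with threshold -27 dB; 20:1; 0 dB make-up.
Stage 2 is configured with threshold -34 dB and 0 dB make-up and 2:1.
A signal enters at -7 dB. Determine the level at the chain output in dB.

Stage 1: -7 dB is 20 dB over -27 dB; at 20:1 that becomes 1 dB over, giving -26 dB.
Stage 2: -26 dB is 8 dB over -34 dB; at 2:1 that becomes 4 dB over, giving -30 dB.

-30 dB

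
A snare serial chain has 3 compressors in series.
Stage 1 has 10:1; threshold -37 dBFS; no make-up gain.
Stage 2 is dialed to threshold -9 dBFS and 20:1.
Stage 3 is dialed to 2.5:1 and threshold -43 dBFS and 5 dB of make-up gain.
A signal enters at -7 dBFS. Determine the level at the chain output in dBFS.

Stage 1: -7 dBFS is 30 dB over -37 dBFS; at 10:1 that becomes 3 dB over, giving -34 dBFS.
Stage 2: below threshold (-34 ≤ -9); passes unchanged; output -34 dBFS.
Stage 3: 9 dB above -43 dBFS, reduced 2.5:1 to 3.6 dB above → -39.4 dBFS; +5 dB make-up → -34.4 dBFS.

-34.4 dBFS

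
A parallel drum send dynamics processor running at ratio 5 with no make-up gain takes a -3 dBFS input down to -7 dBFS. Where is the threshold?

Let T be the threshold. Output overshoot = (input overshoot)/R, so -7 − T = (-3 − T)/5.
5·(-7 − T) = -3 − T → 4·T = -35 − (-3) = -32.
T = -32/4 = -8 dBFS.

-8 dBFS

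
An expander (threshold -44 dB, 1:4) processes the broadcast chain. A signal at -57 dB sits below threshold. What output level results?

-96 dB

The input is 13 dB below the -44 dB threshold.
A 1:4 expander multiplies undershoot by 4: 13 × 4 = 52 dB below threshold.
Output = -44 − 52 = -96 dB.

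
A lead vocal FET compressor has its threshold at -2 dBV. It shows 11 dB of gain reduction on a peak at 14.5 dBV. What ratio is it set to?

3:1

Input overshoot = 14.5 − (-2) = 16.5 dB.
Output overshoot = 16.5 − 11 = 5.5 dB.
Ratio = input overshoot / output overshoot = 16.5 / 5.5 = 3.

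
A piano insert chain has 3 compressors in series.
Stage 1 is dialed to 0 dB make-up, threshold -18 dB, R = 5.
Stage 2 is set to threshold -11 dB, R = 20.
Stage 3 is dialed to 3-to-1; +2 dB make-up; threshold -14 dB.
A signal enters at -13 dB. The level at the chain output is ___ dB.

Stage 1: 5 dB above -18 dB, reduced 5:1 to 1 dB above → -17 dB.
Stage 2: below threshold (-17 ≤ -11); passes unchanged; output -17 dB.
Stage 3: -17 dB is at or below the -14 dB threshold — no compression; make-up brings it to -15 dB.

-15 dB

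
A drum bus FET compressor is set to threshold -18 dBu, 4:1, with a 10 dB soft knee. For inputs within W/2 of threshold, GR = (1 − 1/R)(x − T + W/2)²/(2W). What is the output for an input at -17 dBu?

-18.35 dBu

x − T + W/2 = -17 − (-18) + 5 = 6.
GR = (1 − 1/4) × 6² / 20 = 0.75 × 36 / 20 = 1.35 dB.
Output = -17 − 1.35 = -18.35 dBu.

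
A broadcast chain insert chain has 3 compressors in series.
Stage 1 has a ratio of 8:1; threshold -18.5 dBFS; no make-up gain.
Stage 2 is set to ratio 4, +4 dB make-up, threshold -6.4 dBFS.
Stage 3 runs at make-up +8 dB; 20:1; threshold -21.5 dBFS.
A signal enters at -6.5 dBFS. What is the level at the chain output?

-13.075 dBFS

Stage 1: overshoot 12 dB → 12/8 = 1.5 dB → -17 dBFS.
Stage 2: below threshold (-17 ≤ -6.4); passes unchanged; make-up brings it to -13 dBFS.
Stage 3: overshoot 8.5 dB → 8.5/20 = 0.425 dB → -21.075 dBFS; +8 dB make-up → -13.075 dBFS.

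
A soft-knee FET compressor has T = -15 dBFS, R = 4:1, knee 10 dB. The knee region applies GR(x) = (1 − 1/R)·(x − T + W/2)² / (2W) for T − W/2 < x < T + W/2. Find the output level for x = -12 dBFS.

-14.4 dBFS

x − T + W/2 = -12 − (-15) + 5 = 8.
GR = (1 − 1/4) × 8² / 20 = 0.75 × 64 / 20 = 2.4 dB.
Output = -12 − 2.4 = -14.4 dBFS.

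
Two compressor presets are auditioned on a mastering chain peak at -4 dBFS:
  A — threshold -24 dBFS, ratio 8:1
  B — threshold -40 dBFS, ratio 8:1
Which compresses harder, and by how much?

A: GR = 20 − 20/8 = 17.5 dB.
B: GR = 36 − 36/8 = 31.5 dB.
B reduces 14 dB more.

B, by 14 dB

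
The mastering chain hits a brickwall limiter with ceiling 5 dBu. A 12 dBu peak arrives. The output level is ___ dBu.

A brickwall limiter is an ∞:1 compressor: any input above the ceiling is clamped to 5 dBu.

5 dBu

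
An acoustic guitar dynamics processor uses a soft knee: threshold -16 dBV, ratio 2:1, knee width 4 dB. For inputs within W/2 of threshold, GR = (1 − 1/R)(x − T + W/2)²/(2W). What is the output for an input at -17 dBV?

x − T + W/2 = -17 − (-16) + 2 = 1.
GR = (1 − 1/2) × 1² / 8 = 0.5 × 1 / 8 = 0.0625 dB.
Output = -17 − 0.0625 = -17.0625 dBV.

-17.0625 dBV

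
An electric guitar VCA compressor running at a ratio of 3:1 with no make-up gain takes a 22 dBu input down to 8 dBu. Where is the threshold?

Gain reduction = 22 − 8 = 14 dB; output overshoot = GR / (R − 1) = 14 / 2 = 7 dB.
Threshold = output − output overshoot = 8 − 7 = 1 dBu.

1 dBu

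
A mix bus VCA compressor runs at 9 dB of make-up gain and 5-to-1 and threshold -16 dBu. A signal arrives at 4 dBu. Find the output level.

Overshoot: 4 − (-16) = 20 dB.
5:1 compression reduces that to 20/5 = 4 dB over.
That puts the output at -12 dBu; make-up adds 9 dB, giving -3 dBu.

-3 dBu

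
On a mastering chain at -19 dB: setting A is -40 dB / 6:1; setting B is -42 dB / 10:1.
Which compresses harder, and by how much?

A: GR = 21 − 21/6 = 17.5 dB.
B: GR = 23 − 23/10 = 20.7 dB.
B reduces 3.2 dB more.

B, by 3.2 dB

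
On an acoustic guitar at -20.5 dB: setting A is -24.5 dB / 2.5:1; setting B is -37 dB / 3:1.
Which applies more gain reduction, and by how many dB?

A: GR = 4 − 4/2.5 = 2.4 dB.
B: GR = 16.5 − 16.5/3 = 11 dB.
B reduces 8.6 dB more.

B, by 8.6 dB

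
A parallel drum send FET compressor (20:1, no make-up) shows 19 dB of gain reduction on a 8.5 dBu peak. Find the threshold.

Let T be the threshold. Output overshoot = (input overshoot)/R, so -10.5 − T = (8.5 − T)/20.
20·(-10.5 − T) = 8.5 − T → 19·T = -210 − 8.5 = -218.5.
T = -218.5/19 = -11.5 dBu.

-11.5 dBu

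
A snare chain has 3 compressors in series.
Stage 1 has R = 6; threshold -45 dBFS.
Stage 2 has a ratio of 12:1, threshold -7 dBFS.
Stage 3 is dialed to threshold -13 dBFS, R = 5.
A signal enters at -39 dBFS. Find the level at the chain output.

Stage 1: -39 dBFS is 6 dB over -45 dBFS; at 6:1 that becomes 1 dB over, giving -44 dBFS.
Stage 2: -44 dBFS ≤ -7 dBFS, so stage 2 doesn't engage; output -44 dBFS.
Stage 3: -44 dBFS ≤ -13 dBFS, so stage 3 doesn't engage; output -44 dBFS.

-44 dBFS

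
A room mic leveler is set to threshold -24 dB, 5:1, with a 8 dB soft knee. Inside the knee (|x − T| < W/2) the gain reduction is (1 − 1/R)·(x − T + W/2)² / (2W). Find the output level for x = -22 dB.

x − T + W/2 = -22 − (-24) + 4 = 6.
GR = (1 − 1/5) × 6² / 16 = 0.8 × 36 / 16 = 1.8 dB.
Output = -22 − 1.8 = -23.8 dB.

-23.8 dB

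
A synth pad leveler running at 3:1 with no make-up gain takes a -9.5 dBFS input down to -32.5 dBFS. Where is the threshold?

Gain reduction = -9.5 − (-32.5) = 23 dB; output overshoot = GR / (R − 1) = 23 / 2 = 11.5 dB.
Threshold = output − output overshoot = -32.5 − 11.5 = -44 dBFS.

-44 dBFS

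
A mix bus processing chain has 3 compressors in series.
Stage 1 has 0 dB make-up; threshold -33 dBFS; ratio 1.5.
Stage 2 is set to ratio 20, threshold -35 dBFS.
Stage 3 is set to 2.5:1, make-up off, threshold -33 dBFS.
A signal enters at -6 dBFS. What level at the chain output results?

Stage 1: overshoot 27 dB → 27/1.5 = 18 dB → -15 dBFS.
Stage 2: 20 dB above -35 dBFS, reduced 20:1 to 1 dB above → -34 dBFS.
Stage 3: -34 dBFS ≤ -33 dBFS, so stage 3 doesn't engage; output -34 dBFS.

-34 dBFS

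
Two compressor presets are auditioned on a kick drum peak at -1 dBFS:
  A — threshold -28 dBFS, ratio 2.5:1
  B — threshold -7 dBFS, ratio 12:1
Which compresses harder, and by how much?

A, by 10.7 dB

A: 27 dB over, compressed to 10.8 dB over, so 16.2 dB of GR.
B: 6 dB over, compressed to 0.5 dB over, so 5.5 dB of GR.
A reduces 10.7 dB more.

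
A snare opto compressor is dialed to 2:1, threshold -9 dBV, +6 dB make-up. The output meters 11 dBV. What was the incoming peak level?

19 dBV

Stripping the +6 dB make-up gives 5 dBV at the gain stage.
The compressed level sits 5 − (-9) = 14 dB over threshold.
Before 2:1 compression the overshoot was 14 × 2 = 28 dB, so input = -9 + 28 = 19 dBV.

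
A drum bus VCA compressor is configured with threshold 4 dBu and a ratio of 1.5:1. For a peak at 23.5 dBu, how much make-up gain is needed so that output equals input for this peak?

The peak compresses to 4 + 19.5/1.5 = 17 dBu.
To reach 23.5 dBu requires 23.5 − 17 = 6.5 dB of make-up.

6.5 dB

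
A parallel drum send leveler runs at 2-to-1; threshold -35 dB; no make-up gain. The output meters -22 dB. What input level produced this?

-9 dB

Post-compression overshoot = -22 − (-35) = 13 dB.
Input overshoot = R × output overshoot = 26 dB → input = -35 + 26 = -9 dB.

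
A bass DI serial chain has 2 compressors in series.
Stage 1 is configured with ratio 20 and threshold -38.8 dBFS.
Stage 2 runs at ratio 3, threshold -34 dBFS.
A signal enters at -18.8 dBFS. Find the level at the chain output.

Stage 1: overshoot 20 dB → 20/20 = 1 dB → -37.8 dBFS.
Stage 2: below threshold (-37.8 ≤ -34); passes unchanged; output -37.8 dBFS.

-37.8 dBFS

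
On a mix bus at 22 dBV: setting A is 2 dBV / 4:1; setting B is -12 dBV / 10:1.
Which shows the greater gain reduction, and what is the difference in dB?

A: 20 dB over, compressed to 5 dB over, so 15 dB of GR.
B: 34 dB over, compressed to 3.4 dB over, so 30.6 dB of GR.
Difference: 15.6 dB in favour of B.

B, by 15.6 dB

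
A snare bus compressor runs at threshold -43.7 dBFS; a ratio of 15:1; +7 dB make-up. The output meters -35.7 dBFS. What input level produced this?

-28.7 dBFS

Remove make-up: -35.7 − 7 = -42.7 dBFS.
The compressed level sits -42.7 − (-43.7) = 1 dB over threshold.
Input overshoot = R × output overshoot = 15 dB → input = -43.7 + 15 = -28.7 dBFS.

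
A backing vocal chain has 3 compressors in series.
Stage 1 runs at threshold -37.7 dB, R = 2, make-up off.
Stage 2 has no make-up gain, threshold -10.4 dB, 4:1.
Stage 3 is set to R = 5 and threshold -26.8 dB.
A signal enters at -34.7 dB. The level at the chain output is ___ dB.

-36.2 dB

Stage 1: overshoot 3 dB → 3/2 = 1.5 dB → -36.2 dB.
Stage 2: -36.2 dB ≤ -10.4 dB, so stage 2 doesn't engage; output -36.2 dB.
Stage 3: below threshold (-36.2 ≤ -26.8); passes unchanged; output -36.2 dB.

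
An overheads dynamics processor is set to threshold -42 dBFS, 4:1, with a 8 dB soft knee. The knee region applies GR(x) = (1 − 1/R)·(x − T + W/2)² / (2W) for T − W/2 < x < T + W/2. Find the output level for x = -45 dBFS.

x − T + W/2 = -45 − (-42) + 4 = 1.
GR = (1 − 1/4) × 1² / 16 = 0.75 × 1 / 16 = 0.046875 dB.
Output = -45 − 0.046875 = -45.046875 dBFS.

-45.046875 dBFS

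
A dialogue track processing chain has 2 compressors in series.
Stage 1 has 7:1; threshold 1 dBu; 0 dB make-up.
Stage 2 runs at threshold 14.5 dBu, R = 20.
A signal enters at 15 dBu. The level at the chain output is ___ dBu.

Stage 1: overshoot 14 dB → 14/7 = 2 dB → 3 dBu.
Stage 2: below threshold (3 ≤ 14.5); passes unchanged; output 3 dBu.

3 dBu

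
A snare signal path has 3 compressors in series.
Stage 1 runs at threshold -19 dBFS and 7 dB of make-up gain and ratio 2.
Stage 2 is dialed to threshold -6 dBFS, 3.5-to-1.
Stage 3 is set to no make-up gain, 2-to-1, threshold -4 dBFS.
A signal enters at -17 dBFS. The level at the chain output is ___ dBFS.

Stage 1: -17 dBFS is 2 dB over -19 dBFS; at 2:1 that becomes 1 dB over, giving -18 dBFS; +7 dB make-up → -11 dBFS.
Stage 2: below threshold (-11 ≤ -6); passes unchanged; output -11 dBFS.
Stage 3: -11 dBFS ≤ -4 dBFS, so stage 3 doesn't engage; output -11 dBFS.

-11 dBFS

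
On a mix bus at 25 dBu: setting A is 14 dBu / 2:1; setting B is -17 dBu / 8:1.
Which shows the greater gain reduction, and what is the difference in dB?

A: GR = 11 − 11/2 = 5.5 dB.
B: GR = 42 − 42/8 = 36.75 dB.
B reduces 31.25 dB more.

B, by 31.25 dB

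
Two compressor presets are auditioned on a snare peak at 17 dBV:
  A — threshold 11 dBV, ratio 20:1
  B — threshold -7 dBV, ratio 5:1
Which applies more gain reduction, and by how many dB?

A: 6 dB over, compressed to 0.3 dB over, so 5.7 dB of GR.
B: 24 dB over, compressed to 4.8 dB over, so 19.2 dB of GR.
B reduces 13.5 dB more.

B, by 13.5 dB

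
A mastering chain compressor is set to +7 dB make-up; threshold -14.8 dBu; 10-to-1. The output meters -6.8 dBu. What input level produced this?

Stripping the +7 dB make-up gives -13.8 dBu at the gain stage.
That's 1 dB above the -14.8 dBu threshold.
Undo the ratio: input overshoot = 1 × 10 = 10 dB, giving input = -4.8 dBu.

-4.8 dBu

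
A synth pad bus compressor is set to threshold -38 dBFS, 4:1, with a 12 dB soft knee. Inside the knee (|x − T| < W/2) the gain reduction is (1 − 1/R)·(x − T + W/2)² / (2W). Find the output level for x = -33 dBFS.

x − T + W/2 = -33 − (-38) + 6 = 11.
GR = (1 − 1/4) × 11² / 24 = 0.75 × 121 / 24 = 3.78125 dB.
Output = -33 − 3.78125 = -36.78125 dBFS.

-36.78125 dBFS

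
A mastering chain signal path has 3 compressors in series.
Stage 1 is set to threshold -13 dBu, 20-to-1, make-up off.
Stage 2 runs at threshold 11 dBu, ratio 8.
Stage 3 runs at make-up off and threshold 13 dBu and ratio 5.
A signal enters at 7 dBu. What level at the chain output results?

-12 dBu

Stage 1: 20 dB above -13 dBu, reduced 20:1 to 1 dB above → -12 dBu.
Stage 2: -12 dBu is at or below the 11 dBu threshold — no compression; output -12 dBu.
Stage 3: below threshold (-12 ≤ 13); passes unchanged; output -12 dBu.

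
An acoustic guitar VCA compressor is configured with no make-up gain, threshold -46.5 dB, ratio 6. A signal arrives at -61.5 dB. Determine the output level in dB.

-61.5 dB

-61.5 dB is 15 dB below the -46.5 dB threshold, so no gain reduction is applied.
Output = input = -61.5 dB.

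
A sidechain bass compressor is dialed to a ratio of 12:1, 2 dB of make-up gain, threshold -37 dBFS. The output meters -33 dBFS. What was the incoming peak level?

-13 dBFS

Before make-up, the level was -33 − 2 = -35 dBFS.
The compressed level sits -35 − (-37) = 2 dB over threshold.
Input overshoot = R × output overshoot = 24 dB → input = -37 + 24 = -13 dBFS.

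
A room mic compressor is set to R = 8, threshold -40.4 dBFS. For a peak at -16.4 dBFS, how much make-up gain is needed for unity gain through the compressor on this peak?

The peak compresses to -40.4 + 24/8 = -37.4 dBFS.
To reach -16.4 dBFS requires -16.4 − (-37.4) = 21 dB of make-up.

21 dB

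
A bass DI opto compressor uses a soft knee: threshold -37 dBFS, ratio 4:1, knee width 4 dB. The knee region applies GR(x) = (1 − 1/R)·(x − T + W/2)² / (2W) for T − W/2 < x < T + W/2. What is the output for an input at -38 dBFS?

-38.09375 dBFS

x − T + W/2 = -38 − (-37) + 2 = 1.
GR = (1 − 1/4) × 1² / 8 = 0.75 × 1 / 8 = 0.09375 dB.
Output = -38 − 0.09375 = -38.09375 dBFS.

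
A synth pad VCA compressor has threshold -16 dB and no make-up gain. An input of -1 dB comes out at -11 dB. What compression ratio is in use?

3:1

Input overshoot = -1 − (-16) = 15 dB; output overshoot = -11 − (-16) = 5 dB.
Ratio = 15 / 5 = 3.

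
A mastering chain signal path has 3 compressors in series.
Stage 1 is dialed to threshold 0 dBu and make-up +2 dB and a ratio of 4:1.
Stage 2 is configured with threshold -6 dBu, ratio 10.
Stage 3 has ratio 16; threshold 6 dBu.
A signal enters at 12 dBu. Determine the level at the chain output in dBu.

Stage 1: overshoot 12 dB → 12/4 = 3 dB → 3 dBu; +2 dB make-up → 5 dBu.
Stage 2: 5 dBu is 11 dB over -6 dBu; at 10:1 that becomes 1.1 dB over, giving -4.9 dBu.
Stage 3: -4.9 dBu ≤ 6 dBu, so stage 3 doesn't engage; output -4.9 dBu.

-4.9 dBu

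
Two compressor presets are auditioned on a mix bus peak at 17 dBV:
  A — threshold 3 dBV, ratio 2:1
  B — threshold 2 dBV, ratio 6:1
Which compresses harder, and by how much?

B, by 5.5 dB

A: GR = 14 − 14/2 = 7 dB.
B: GR = 15 − 15/6 = 12.5 dB.
Difference: 5.5 dB in favour of B.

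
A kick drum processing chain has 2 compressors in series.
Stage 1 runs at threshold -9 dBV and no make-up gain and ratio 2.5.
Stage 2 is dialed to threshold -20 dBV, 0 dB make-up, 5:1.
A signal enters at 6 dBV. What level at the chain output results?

Stage 1: 6 dBV is 15 dB over -9 dBV; at 2.5:1 that becomes 6 dB over, giving -3 dBV.
Stage 2: 17 dB above -20 dBV, reduced 5:1 to 3.4 dB above → -16.6 dBV.

-16.6 dBV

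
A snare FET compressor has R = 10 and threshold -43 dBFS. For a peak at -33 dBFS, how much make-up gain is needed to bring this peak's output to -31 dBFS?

Without make-up, output = threshold + overshoot/10 = -43 + 1 = -42 dBFS.
Gap to target: 11 dB.

11 dB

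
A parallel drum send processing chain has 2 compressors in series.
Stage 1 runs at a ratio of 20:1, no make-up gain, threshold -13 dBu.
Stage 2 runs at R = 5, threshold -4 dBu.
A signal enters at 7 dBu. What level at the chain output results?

Stage 1: 7 dBu is 20 dB over -13 dBu; at 20:1 that becomes 1 dB over, giving -12 dBu.
Stage 2: -12 dBu ≤ -4 dBu, so stage 2 doesn't engage; output -12 dBu.

-12 dBu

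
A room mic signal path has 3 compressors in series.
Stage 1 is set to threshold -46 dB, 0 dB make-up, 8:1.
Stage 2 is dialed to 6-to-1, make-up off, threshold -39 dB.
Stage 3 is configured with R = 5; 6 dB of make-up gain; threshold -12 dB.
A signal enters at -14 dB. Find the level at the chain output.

Stage 1: -14 dB is 32 dB over -46 dB; at 8:1 that becomes 4 dB over, giving -42 dB.
Stage 2: below threshold (-42 ≤ -39); passes unchanged; output -42 dB.
Stage 3: below threshold (-42 ≤ -12); passes unchanged; make-up brings it to -36 dB.

-36 dB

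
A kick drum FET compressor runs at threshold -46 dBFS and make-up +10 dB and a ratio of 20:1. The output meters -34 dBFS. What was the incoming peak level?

-6 dBFS

Stripping the +10 dB make-up gives -44 dBFS at the gain stage.
The compressed level sits -44 − (-46) = 2 dB over threshold.
Input overshoot = R × output overshoot = 40 dB → input = -46 + 40 = -6 dBFS.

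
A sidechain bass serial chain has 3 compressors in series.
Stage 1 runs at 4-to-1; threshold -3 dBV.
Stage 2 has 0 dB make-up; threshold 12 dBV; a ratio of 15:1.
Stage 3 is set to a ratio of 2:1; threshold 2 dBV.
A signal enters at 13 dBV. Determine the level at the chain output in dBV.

1 dBV

Stage 1: overshoot 16 dB → 16/4 = 4 dB → 1 dBV.
Stage 2: 1 dBV is at or below the 12 dBV threshold — no compression; output 1 dBV.
Stage 3: 1 dBV is at or below the 2 dBV threshold — no compression; output 1 dBV.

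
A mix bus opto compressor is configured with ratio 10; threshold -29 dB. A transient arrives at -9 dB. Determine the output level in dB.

The input is 20 dB above the -29 dB threshold.
At 10:1 the overshoot is divided by 10, leaving 2 dB above threshold.
So the level is -29 + 2 = -27 dB.

-27 dB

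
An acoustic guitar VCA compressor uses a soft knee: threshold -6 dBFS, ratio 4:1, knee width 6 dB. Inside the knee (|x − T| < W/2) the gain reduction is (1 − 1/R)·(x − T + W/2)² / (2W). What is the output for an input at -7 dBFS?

x − T + W/2 = -7 − (-6) + 3 = 2.
GR = (1 − 1/4) × 2² / 12 = 0.75 × 4 / 12 = 0.25 dB.
Output = -7 − 0.25 = -7.25 dBFS.

-7.25 dBFS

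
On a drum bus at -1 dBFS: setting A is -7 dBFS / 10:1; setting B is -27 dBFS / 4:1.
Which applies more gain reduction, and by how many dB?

B, by 14.1 dB

A: overshoot 6 dB → output overshoot 0.6 dB → GR 5.4 dB.
B: overshoot 26 dB → output overshoot 6.5 dB → GR 19.5 dB.
B reduces 14.1 dB more.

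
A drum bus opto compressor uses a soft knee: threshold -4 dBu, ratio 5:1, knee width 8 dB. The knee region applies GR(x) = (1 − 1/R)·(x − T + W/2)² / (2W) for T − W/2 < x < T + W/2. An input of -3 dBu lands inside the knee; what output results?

x − T + W/2 = -3 − (-4) + 4 = 5.
GR = (1 − 1/5) × 5² / 16 = 0.8 × 25 / 16 = 1.25 dB.
Output = -3 − 1.25 = -4.25 dBu.

-4.25 dBu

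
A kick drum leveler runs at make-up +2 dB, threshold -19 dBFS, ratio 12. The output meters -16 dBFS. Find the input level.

-7 dBFS

Remove make-up: -16 − 2 = -18 dBFS.
The compressed level sits -18 − (-19) = 1 dB over threshold.
Before 12:1 compression the overshoot was 1 × 12 = 12 dB, so input = -19 + 12 = -7 dBFS.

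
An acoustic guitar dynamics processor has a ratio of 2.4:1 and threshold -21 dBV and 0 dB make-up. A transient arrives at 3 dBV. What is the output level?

Overshoot: 3 − (-21) = 24 dB.
At 2.4:1 the overshoot is divided by 2.4, leaving 10 dB above threshold.
Output = -21 + 10 = -11 dBV.

-11 dBV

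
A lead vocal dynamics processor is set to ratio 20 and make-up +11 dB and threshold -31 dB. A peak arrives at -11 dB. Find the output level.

The input is 20 dB above the -31 dB threshold.
The 20 dB excess becomes 1 dB after 20:1 reduction.
So the level is -31 + 1 = -30 dB; make-up adds 11 dB, giving -19 dB.

-19 dB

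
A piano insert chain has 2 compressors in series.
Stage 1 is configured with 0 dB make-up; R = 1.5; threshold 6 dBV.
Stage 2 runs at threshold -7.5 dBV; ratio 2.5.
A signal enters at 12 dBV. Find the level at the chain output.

Stage 1: 12 dBV is 6 dB over 6 dBV; at 1.5:1 that becomes 4 dB over, giving 10 dBV.
Stage 2: overshoot 17.5 dB → 17.5/2.5 = 7 dB → -0.5 dBV.

-0.5 dBV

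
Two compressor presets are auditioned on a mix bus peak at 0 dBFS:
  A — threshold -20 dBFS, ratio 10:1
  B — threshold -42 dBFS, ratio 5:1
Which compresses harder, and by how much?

B, by 15.6 dB

A: GR = 20 − 20/10 = 18 dB.
B: GR = 42 − 42/5 = 33.6 dB.
B applies 15.6 dB more gain reduction.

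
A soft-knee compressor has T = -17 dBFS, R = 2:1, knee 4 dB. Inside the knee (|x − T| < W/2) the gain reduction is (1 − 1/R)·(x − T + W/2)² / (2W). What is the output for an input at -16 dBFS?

x − T + W/2 = -16 − (-17) + 2 = 3.
GR = (1 − 1/2) × 3² / 8 = 0.5 × 9 / 8 = 0.5625 dB.
Output = -16 − 0.5625 = -16.5625 dBFS.

-16.5625 dBFS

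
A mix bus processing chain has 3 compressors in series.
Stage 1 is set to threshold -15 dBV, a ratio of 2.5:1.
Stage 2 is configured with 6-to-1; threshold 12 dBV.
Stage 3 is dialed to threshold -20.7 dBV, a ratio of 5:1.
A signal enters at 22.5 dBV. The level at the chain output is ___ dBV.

-16.56 dBV

Stage 1: 37.5 dB above -15 dBV, reduced 2.5:1 to 15 dB above → 0 dBV.
Stage 2: below threshold (0 ≤ 12); passes unchanged; output 0 dBV.
Stage 3: 0 dBV is 20.7 dB over -20.7 dBV; at 5:1 that becomes 4.14 dB over, giving -16.56 dBV.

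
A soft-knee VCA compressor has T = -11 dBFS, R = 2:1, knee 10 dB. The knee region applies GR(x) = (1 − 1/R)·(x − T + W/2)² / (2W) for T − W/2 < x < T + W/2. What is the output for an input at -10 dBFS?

x − T + W/2 = -10 − (-11) + 5 = 6.
GR = (1 − 1/2) × 6² / 20 = 0.5 × 36 / 20 = 0.9 dB.
Output = -10 − 0.9 = -10.9 dBFS.

-10.9 dBFS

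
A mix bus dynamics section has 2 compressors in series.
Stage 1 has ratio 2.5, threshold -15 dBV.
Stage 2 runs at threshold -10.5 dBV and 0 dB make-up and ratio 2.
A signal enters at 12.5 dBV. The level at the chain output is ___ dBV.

-7.25 dBV

Stage 1: overshoot 27.5 dB → 27.5/2.5 = 11 dB → -4 dBV.
Stage 2: 6.5 dB above -10.5 dBV, reduced 2:1 to 3.25 dB above → -7.25 dBV.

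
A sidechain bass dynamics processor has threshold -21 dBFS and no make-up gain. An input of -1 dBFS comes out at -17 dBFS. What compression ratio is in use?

5:1

Input overshoot = -1 − (-21) = 20 dB; output overshoot = -17 − (-21) = 4 dB.
Ratio = 20 / 4 = 5.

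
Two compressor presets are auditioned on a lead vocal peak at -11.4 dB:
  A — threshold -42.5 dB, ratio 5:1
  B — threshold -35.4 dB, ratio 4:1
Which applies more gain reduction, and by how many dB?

A: 31.1 dB over, compressed to 6.22 dB over, so 24.88 dB of GR.
B: 24 dB over, compressed to 6 dB over, so 18 dB of GR.
A applies 6.88 dB more gain reduction.

A, by 6.88 dB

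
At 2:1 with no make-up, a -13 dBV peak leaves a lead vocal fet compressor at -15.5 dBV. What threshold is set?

Gain reduction = -13 − (-15.5) = 2.5 dB; output overshoot = GR / (R − 1) = 2.5 / 1 = 2.5 dB.
Threshold = output − output overshoot = -15.5 − 2.5 = -18 dBV.

-18 dBV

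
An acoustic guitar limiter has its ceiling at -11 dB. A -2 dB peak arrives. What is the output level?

The limiter clamps the peak to its -11 dB ceiling.

-11 dB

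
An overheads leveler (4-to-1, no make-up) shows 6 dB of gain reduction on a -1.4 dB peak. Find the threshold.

-9.4 dB

Let T be the threshold. Output overshoot = (input overshoot)/R, so -7.4 − T = (-1.4 − T)/4.
4·(-7.4 − T) = -1.4 − T → 3·T = -29.6 − (-1.4) = -28.2.
T = -28.2/3 = -9.4 dB.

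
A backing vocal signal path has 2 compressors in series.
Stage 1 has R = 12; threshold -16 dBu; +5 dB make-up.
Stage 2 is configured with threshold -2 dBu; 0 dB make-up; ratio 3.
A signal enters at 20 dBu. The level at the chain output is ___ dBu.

-8 dBu

Stage 1: overshoot 36 dB → 36/12 = 3 dB → -13 dBu; +5 dB make-up → -8 dBu.
Stage 2: -8 dBu ≤ -2 dBu, so stage 2 doesn't engage; output -8 dBu.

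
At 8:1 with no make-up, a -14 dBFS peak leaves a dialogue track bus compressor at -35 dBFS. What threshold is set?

Gain reduction = -14 − (-35) = 21 dB; output overshoot = GR / (R − 1) = 21 / 7 = 3 dB.
Threshold = output − output overshoot = -35 − 3 = -38 dBFS.

-38 dBFS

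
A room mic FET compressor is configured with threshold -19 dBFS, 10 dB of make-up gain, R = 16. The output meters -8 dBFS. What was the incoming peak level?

Stripping the +10 dB make-up gives -18 dBFS at the gain stage.
That's 1 dB above the -19 dBFS threshold.
Undo the ratio: input overshoot = 1 × 16 = 16 dB, giving input = -3 dBFS.

-3 dBFS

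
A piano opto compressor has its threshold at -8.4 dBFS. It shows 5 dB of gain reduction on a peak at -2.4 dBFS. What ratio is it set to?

6:1

Input overshoot = -2.4 − (-8.4) = 6 dB.
Output overshoot = 6 − 5 = 1 dB.
Ratio = input overshoot / output overshoot = 6 / 1 = 6.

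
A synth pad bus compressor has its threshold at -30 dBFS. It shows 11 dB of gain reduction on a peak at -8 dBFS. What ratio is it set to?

Input overshoot = -8 − (-30) = 22 dB.
Output overshoot = 22 − 11 = 11 dB.
Ratio = input overshoot / output overshoot = 22 / 11 = 2.

2:1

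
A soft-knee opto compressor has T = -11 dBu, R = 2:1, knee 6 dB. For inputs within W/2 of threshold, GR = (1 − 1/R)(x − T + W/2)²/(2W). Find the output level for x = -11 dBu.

x − T + W/2 = -11 − (-11) + 3 = 3.
GR = (1 − 1/2) × 3² / 12 = 0.5 × 9 / 12 = 0.375 dB.
Output = -11 − 0.375 = -11.375 dBu.

-11.375 dBu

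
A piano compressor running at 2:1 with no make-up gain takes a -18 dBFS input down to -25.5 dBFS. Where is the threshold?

-33 dBFS

Input is 15 dB above T (since output overshoot × R = input overshoot: (-25.5 − T)·2 = -18 − T gives T = -33 dBFS).
Check: -33 + (-18 − (-33))/2 = -33 + 7.5 = -25.5 dBFS. ✓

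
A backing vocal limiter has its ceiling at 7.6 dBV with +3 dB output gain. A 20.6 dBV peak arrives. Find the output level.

10.6 dBV

A brickwall limiter is an ∞:1 compressor: any input above the ceiling is clamped to 7.6 dBV.
Output gain then adds 3 dB: 7.6 + 3 = 10.6 dBV.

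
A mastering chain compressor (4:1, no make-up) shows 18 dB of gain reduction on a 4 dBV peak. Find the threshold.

-20 dBV

Gain reduction = 4 − (-14) = 18 dB; output overshoot = GR / (R − 1) = 18 / 3 = 6 dB.
Threshold = output − output overshoot = -14 − 6 = -20 dBV.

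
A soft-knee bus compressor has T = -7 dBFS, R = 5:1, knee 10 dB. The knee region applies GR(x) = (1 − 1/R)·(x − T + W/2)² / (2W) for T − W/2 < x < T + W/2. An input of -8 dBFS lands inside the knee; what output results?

-8.64 dBFS

x − T + W/2 = -8 − (-7) + 5 = 4.
GR = (1 − 1/5) × 4² / 20 = 0.8 × 16 / 20 = 0.64 dB.
Output = -8 − 0.64 = -8.64 dBFS.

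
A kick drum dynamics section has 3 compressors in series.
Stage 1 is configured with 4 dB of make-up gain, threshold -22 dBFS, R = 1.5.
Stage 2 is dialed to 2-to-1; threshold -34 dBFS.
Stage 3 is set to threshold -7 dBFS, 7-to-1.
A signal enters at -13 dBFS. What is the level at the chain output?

-23 dBFS

Stage 1: 9 dB above -22 dBFS, reduced 1.5:1 to 6 dB above → -16 dBFS; +4 dB make-up → -12 dBFS.
Stage 2: -12 dBFS is 22 dB over -34 dBFS; at 2:1 that becomes 11 dB over, giving -23 dBFS.
Stage 3: below threshold (-23 ≤ -7); passes unchanged; output -23 dBFS.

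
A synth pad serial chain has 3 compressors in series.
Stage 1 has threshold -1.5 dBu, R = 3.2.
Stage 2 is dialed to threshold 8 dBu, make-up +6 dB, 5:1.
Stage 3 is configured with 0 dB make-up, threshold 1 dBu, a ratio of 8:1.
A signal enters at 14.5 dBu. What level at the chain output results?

2.0625 dBu

Stage 1: overshoot 16 dB → 16/3.2 = 5 dB → 3.5 dBu.
Stage 2: below threshold (3.5 ≤ 8); passes unchanged; make-up brings it to 9.5 dBu.
Stage 3: 8.5 dB above 1 dBu, reduced 8:1 to 1.0625 dB above → 2.0625 dBu.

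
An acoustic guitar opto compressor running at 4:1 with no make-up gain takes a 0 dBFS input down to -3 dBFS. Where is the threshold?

Gain reduction = 0 − (-3) = 3 dB; output overshoot = GR / (R − 1) = 3 / 3 = 1 dB.
Threshold = output − output overshoot = -3 − 1 = -4 dBFS.

-4 dBFS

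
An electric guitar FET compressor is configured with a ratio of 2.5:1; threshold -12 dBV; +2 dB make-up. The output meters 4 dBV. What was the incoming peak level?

23 dBV

Before make-up, the level was 4 − 2 = 2 dBV.
The compressed level sits 2 − (-12) = 14 dB over threshold.
Input overshoot = R × output overshoot = 35 dB → input = -12 + 35 = 23 dBV.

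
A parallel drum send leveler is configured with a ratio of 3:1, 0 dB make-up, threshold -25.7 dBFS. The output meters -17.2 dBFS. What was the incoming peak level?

The compressed level sits -17.2 − (-25.7) = 8.5 dB over threshold.
Before 3:1 compression the overshoot was 8.5 × 3 = 25.5 dB, so input = -25.7 + 25.5 = -0.2 dBFS.

-0.2 dBFS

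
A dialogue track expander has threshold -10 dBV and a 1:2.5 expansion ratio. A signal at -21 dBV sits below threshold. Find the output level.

-37.5 dBV

Undershoot = (-10) − (-21) = 11 dB.
At 1:2.5, that expands to 27.5 dB under threshold.
Output = -10 − 27.5 = -37.5 dBV.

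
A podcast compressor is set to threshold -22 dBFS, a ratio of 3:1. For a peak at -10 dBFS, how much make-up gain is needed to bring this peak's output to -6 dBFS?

The peak compresses to -22 + 12/3 = -18 dBFS.
To reach -6 dBFS requires -6 − (-18) = 12 dB of make-up.

12 dB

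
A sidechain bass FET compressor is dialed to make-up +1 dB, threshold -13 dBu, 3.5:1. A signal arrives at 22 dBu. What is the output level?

The input is 35 dB above the -13 dBu threshold.
At 3.5:1 the overshoot is divided by 3.5, leaving 10 dB above threshold.
That puts the output at -3 dBu; make-up adds 1 dB, giving -2 dBu.

-2 dBu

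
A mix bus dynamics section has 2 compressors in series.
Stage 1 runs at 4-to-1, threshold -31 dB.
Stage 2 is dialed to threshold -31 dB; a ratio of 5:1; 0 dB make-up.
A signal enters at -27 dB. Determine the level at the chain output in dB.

-30.8 dB

Stage 1: -27 dB is 4 dB over -31 dB; at 4:1 that becomes 1 dB over, giving -30 dB.
Stage 2: overshoot 1 dB → 1/5 = 0.2 dB → -30.8 dB.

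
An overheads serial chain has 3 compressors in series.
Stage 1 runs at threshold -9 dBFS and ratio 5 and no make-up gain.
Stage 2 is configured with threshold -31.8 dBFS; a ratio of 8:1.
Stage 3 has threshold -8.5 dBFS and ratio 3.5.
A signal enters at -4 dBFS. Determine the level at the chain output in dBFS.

-28.825 dBFS

Stage 1: -4 dBFS is 5 dB over -9 dBFS; at 5:1 that becomes 1 dB over, giving -8 dBFS.
Stage 2: 23.8 dB above -31.8 dBFS, reduced 8:1 to 2.975 dB above → -28.825 dBFS.
Stage 3: -28.825 dBFS ≤ -8.5 dBFS, so stage 3 doesn't engage; output -28.825 dBFS.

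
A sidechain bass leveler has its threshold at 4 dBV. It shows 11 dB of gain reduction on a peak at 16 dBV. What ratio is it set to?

Input overshoot = 16 − 4 = 12 dB.
Output overshoot = 12 − 11 = 1 dB.
Ratio = input overshoot / output overshoot = 12 / 1 = 12.

12:1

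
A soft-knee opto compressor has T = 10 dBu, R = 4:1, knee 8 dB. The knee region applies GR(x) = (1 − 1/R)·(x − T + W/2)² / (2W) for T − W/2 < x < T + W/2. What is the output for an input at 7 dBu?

x − T + W/2 = 7 − 10 + 4 = 1.
GR = (1 − 1/4) × 1² / 16 = 0.75 × 1 / 16 = 0.046875 dB.
Output = 7 − 0.046875 = 6.953125 dBu.

6.953125 dBu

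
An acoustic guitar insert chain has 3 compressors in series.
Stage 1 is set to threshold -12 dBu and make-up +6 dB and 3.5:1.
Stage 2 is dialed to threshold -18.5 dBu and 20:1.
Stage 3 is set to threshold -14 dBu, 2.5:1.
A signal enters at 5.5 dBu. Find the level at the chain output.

-17.625 dBu

Stage 1: 5.5 dBu is 17.5 dB over -12 dBu; at 3.5:1 that becomes 5 dB over, giving -7 dBu; +6 dB make-up → -1 dBu.
Stage 2: 17.5 dB above -18.5 dBu, reduced 20:1 to 0.875 dB above → -17.625 dBu.
Stage 3: -17.625 dBu is at or below the -14 dBu threshold — no compression; output -17.625 dBu.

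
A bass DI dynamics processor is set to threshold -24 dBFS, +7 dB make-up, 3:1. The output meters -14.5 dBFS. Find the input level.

Before make-up, the level was -14.5 − 7 = -21.5 dBFS.
The compressed level sits -21.5 − (-24) = 2.5 dB over threshold.
Undo the ratio: input overshoot = 2.5 × 3 = 7.5 dB, giving input = -16.5 dBFS.

-16.5 dBFS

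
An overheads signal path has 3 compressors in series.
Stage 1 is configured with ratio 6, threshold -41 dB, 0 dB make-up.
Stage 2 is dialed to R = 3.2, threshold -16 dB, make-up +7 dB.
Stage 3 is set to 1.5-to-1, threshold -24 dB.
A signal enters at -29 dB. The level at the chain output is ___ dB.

Stage 1: -29 dB is 12 dB over -41 dB; at 6:1 that becomes 2 dB over, giving -39 dB.
Stage 2: -39 dB is at or below the -16 dB threshold — no compression; make-up brings it to -32 dB.
Stage 3: below threshold (-32 ≤ -24); passes unchanged; output -32 dB.

-32 dB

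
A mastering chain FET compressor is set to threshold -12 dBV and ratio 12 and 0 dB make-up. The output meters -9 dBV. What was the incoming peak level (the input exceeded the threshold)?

The compressed level sits -9 − (-12) = 3 dB over threshold.
Undo the ratio: input overshoot = 3 × 12 = 36 dB, giving input = 24 dBV.

24 dBV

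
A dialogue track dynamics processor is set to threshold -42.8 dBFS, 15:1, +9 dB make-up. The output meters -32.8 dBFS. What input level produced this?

Stripping the +9 dB make-up gives -41.8 dBFS at the gain stage.
Post-compression overshoot = -41.8 − (-42.8) = 1 dB.
Input overshoot = R × output overshoot = 15 dB → input = -42.8 + 15 = -27.8 dBFS.

-27.8 dBFS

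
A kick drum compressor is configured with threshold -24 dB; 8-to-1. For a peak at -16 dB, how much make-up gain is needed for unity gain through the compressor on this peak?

Without make-up, output = threshold + overshoot/8 = -24 + 1 = -23 dB.
Gap to target: 7 dB.

7 dB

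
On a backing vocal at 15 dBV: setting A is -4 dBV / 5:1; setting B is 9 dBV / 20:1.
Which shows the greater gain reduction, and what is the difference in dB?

A: 19 dB over, compressed to 3.8 dB over, so 15.2 dB of GR.
B: 6 dB over, compressed to 0.3 dB over, so 5.7 dB of GR.
Difference: 9.5 dB in favour of A.

A, by 9.5 dB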